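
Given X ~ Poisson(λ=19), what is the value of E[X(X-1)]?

E[X(X-1)] = E[X² - X] = E[X²] - E[X]
E[X] = 19
E[X²] = Var(X) + (E[X])² = 19 + (19)² = 380
E[X(X-1)] = 380 - 19 = 361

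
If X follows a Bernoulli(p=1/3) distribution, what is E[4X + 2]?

For X ~ Bernoulli(p=1/3):
E[X] = \frac{1}{3}
E[4X + 2] = 4 × E[X] + 2 = \frac{10}{3}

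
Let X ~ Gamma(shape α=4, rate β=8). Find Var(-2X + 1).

For X ~ Gamma(shape α=4, rate β=8):
Var(X) = \frac{1}{16}
Var(-2X + 1) = (-2)² × Var(X) = 4 × \frac{1}{16} = \frac{1}{4}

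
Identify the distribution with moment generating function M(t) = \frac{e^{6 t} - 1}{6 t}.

The MGF M(t) = \frac{e^{6 t} - 1}{6 t} is the standard form for the Uniform distribution.
Comparing with the known MGF formula identifies: Uniform(0, 6)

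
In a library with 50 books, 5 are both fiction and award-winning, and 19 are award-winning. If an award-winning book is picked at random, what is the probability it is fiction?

P(A ∩ B) = 5/50 = 1/10
P(B) = 19/50
P(A|B) = P(A ∩ B) / P(B) = (1/10) / (19/50) = 5/19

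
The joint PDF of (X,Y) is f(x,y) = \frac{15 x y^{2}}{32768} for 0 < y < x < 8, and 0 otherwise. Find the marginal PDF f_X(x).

f_X(x) = ∫_0^x \frac{15 x y^{2}}{32768} dy = \frac{5 x^{4}}{32768}
for 0 < x < 8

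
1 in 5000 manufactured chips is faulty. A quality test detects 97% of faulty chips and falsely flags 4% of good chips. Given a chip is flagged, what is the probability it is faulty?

Let D = the rare event, + = positive/flagged.
P(D) = 1/5000
P(+|D) = 97/100
P(+|D') = 4/100 = 1/25
P(+) = P(+|D)P(D) + P(+|D')P(D')
     = \frac{97}{100} × \frac{1}{5000} + \frac{1}{25} × \frac{4999}{5000}
     = \frac{20093}{500000}
P(D|+) = P(+|D)P(D)/P(+) = \frac{97}{20093}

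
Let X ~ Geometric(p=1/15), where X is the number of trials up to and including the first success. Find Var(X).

For X ~ Geometric(p=1/15), where X is the number of trials up to and including the first success:
Var(X) = 210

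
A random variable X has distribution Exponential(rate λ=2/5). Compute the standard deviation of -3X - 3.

For X ~ Exponential(rate λ=2/5):
Var(X) = \frac{25}{4}
SD(X) = √(Var(X)) = √(\frac{25}{4}) = \frac{5}{2}
SD(-3X - 3) = |-3| × SD(X) = 3 × \frac{5}{2} = \frac{15}{2}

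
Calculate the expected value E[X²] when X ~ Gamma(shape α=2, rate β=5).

Using the identity E[X²] = Var(X) + (E[X])²:
E[X] = \frac{2}{5}
Var(X) = \frac{2}{25}
E[X²] = \frac{2}{25} + (\frac{2}{5})²
= \frac{6}{25}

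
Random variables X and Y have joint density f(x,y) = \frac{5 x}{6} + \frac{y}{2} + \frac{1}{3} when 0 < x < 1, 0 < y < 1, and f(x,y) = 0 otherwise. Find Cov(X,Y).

E[XY] = ∫∫ xy × f(x,y) dx dy = \frac{11}{36}
E[X] = \frac{41}{72}
E[Y] = \frac{13}{24}
Cov(X,Y) = E[XY] - E[X]E[Y] = - \frac{5}{1728}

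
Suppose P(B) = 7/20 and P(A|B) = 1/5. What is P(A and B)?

By definition, P(A|B) = P(A ∩ B) / P(B)
So P(A ∩ B) = P(A|B) × P(B)
= 1/5 × 7/20
= 7/100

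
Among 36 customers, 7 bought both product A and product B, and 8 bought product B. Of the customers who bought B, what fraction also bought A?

P(A ∩ B) = 7/36
P(B) = 8/36 = 2/9
P(A|B) = P(A ∩ B) / P(B) = (7/36) / (2/9) = 7/8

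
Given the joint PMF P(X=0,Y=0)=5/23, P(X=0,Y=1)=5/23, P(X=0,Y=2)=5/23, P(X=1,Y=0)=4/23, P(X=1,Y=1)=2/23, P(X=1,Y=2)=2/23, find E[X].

First find marginal of X:
P(X=0) = 15/23
P(X=1) = 8/23
E[X] = 0 × 15/23 + 1 × 8/23 = 8/23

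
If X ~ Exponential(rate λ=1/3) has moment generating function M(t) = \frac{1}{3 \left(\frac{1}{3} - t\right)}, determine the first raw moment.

To find E[X], compute M^(1)(0):
M^(1)(t) = \frac{1}{3 \left(\frac{1}{3} - t\right)^{2}}
M^(1)(0) = 3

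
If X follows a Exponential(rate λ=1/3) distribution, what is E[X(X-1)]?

E[X(X-1)] = E[X² - X] = E[X²] - E[X]
E[X] = 3
E[X²] = Var(X) + (E[X])² = 9 + (3)² = 18
E[X(X-1)] = 18 - 3 = 15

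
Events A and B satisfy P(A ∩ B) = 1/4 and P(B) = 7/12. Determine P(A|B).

P(A|B) = P(A ∩ B) / P(B)
= (1/4) / (7/12)
= 3/7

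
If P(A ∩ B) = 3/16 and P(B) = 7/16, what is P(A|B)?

P(A|B) = P(A ∩ B) / P(B)
= (3/16) / (7/16)
= 3/7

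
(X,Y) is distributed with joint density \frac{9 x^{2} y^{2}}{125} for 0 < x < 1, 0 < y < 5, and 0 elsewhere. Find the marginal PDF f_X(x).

f_X(x) = ∫_0^5 f(x,y) dy
= ∫_0^5 \frac{9 x^{2} y^{2}}{125} dy
= 3 x^{2} for 0 < x < 1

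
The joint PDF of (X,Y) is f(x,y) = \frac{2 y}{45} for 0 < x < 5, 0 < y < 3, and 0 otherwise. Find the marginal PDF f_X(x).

f_X(x) = ∫_0^3 f(x,y) dy
= ∫_0^3 \frac{2 y}{45} dy
= \frac{1}{5} for 0 < x < 5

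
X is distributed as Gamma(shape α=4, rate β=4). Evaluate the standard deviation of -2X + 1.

For X ~ Gamma(shape α=4, rate β=4):
Var(X) = \frac{1}{4}
SD(X) = √(Var(X)) = √(\frac{1}{4}) = \frac{1}{2}
SD(-2X + 1) = |-2| × SD(X) = 2 × \frac{1}{2} = 1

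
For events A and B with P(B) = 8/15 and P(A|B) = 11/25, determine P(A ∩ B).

By definition, P(A|B) = P(A ∩ B) / P(B)
So P(A ∩ B) = P(A|B) × P(B)
= 11/25 × 8/15
= 88/375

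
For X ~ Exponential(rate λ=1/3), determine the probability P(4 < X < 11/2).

P(4 < X < 11/2) = ∫_{4}^{11/2} f(x) dx
where f(x) = \frac{e^{- \frac{x}{3}}}{3}
= - \frac{1}{e^{\frac{11}{6}}} + e^{- \frac{4}{3}}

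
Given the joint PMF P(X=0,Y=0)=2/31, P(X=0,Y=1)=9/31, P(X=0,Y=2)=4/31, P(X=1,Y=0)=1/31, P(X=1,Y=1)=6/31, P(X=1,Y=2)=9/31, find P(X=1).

P(X=1) = P(X=1,Y=0) + P(X=1,Y=1) + P(X=1,Y=2)
= 1/31 + 6/31 + 9/31
= 16/31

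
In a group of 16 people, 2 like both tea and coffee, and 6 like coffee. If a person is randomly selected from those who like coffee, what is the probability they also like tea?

P(A ∩ B) = 2/16 = 1/8
P(B) = 6/16 = 3/8
P(A|B) = P(A ∩ B) / P(B) = (1/8) / (3/8) = 1/3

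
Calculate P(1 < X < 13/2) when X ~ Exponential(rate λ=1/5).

P(1 < X < 13/2) = ∫_{1}^{13/2} f(x) dx
where f(x) = \frac{e^{- \frac{x}{5}}}{5}
= - \frac{1}{e^{\frac{13}{10}}} + e^{- \frac{1}{5}}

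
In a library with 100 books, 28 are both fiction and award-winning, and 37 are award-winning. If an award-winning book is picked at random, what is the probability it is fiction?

P(A ∩ B) = 28/100 = 7/25
P(B) = 37/100
P(A|B) = P(A ∩ B) / P(B) = (7/25) / (37/100) = 28/37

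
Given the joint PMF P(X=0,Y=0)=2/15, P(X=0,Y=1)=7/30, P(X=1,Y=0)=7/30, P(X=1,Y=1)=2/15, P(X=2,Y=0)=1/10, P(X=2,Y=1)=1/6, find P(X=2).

P(X=2) = P(X=2,Y=0) + P(X=2,Y=1)
= 1/10 + 1/6
= 4/15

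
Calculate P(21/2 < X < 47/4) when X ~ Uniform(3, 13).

P(21/2 < X < 47/4) = ∫_{21/2}^{47/4} f(x) dx
where f(x) = \frac{1}{10}
= \frac{1}{8}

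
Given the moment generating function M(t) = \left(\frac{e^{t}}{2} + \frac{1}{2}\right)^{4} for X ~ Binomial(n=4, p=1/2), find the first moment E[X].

To find E[X], compute M^(1)(0):
M^(1)(t) = 2 \left(\frac{e^{t}}{2} + \frac{1}{2}\right)^{3} e^{t}
M^(1)(0) = 2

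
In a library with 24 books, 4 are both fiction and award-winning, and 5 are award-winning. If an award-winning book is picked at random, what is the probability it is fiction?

P(A ∩ B) = 4/24 = 1/6
P(B) = 5/24
P(A|B) = P(A ∩ B) / P(B) = (1/6) / (5/24) = 4/5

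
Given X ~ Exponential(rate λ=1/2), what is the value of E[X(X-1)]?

E[X(X-1)] = E[X² - X] = E[X²] - E[X]
E[X] = 2
E[X²] = Var(X) + (E[X])² = 4 + (2)² = 8
E[X(X-1)] = 8 - 2 = 6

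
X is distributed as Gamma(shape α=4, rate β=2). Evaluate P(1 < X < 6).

P(1 < X < 6) = ∫_{1}^{6} f(x) dx
where f(x) = \frac{8 x^{3} e^{- 2 x}}{3}
= \frac{-1119 + 19 e^{10}}{3 e^{12}}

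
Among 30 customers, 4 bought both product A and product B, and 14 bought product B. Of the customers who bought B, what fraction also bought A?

P(A ∩ B) = 4/30 = 2/15
P(B) = 14/30 = 7/15
P(A|B) = P(A ∩ B) / P(B) = (2/15) / (7/15) = 2/7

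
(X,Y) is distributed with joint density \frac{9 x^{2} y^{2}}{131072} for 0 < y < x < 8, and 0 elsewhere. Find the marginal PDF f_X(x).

f_X(x) = ∫_0^x \frac{9 x^{2} y^{2}}{131072} dy = \frac{3 x^{5}}{131072}
for 0 < x < 8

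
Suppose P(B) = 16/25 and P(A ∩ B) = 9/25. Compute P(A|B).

P(A|B) = P(A ∩ B) / P(B)
= (9/25) / (16/25)
= 9/16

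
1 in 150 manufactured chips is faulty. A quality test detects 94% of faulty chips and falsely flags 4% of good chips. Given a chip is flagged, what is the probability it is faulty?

Let D = the rare event, + = positive/flagged.
P(D) = 1/150
P(+|D) = 94/100 = 47/50
P(+|D') = 4/100 = 1/25
P(+) = P(+|D)P(D) + P(+|D')P(D')
     = \frac{47}{50} × \frac{1}{150} + \frac{1}{25} × \frac{149}{150}
     = \frac{23}{500}
P(D|+) = P(+|D)P(D)/P(+) = \frac{47}{345}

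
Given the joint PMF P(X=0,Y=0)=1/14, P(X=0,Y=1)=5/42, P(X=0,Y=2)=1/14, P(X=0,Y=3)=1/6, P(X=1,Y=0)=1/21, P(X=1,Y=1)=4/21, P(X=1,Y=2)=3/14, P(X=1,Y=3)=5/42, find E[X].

First find marginal of X:
P(X=0) = 3/7
P(X=1) = 4/7
E[X] = 0 × 3/7 + 1 × 4/7 = 4/7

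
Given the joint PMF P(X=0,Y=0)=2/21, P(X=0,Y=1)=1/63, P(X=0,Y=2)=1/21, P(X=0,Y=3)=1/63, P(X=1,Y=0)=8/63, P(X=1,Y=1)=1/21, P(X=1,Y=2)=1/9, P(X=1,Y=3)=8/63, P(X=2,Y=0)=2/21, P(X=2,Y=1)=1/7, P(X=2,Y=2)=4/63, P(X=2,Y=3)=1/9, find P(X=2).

P(X=2) = P(X=2,Y=0) + P(X=2,Y=1) + P(X=2,Y=2) + P(X=2,Y=3)
= 2/21 + 1/7 + 4/63 + 1/9
= 26/63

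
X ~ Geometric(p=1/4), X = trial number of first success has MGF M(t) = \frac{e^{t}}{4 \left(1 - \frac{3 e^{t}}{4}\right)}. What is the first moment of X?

To find E[X], compute M^(1)(0):
M^(1)(t) = \frac{e^{t}}{4 \left(1 - \frac{3 e^{t}}{4}\right)} + \frac{3 e^{2 t}}{16 \left(1 - \frac{3 e^{t}}{4}\right)^{2}}
M^(1)(0) = 4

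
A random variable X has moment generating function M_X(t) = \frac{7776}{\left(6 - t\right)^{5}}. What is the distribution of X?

The MGF M(t) = \frac{7776}{\left(6 - t\right)^{5}} is the standard form for the Gamma distribution.
Comparing with the known MGF formula identifies: Gamma(shape α=5, rate β=6)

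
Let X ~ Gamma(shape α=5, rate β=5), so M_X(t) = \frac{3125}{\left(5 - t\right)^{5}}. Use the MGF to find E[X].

To find E[X], compute M^(1)(0):
M^(1)(t) = \frac{15625}{\left(5 - t\right)^{6}}
M^(1)(0) = 1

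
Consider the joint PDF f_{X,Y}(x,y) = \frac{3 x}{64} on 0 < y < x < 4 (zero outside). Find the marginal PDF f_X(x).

f_X(x) = ∫_0^x \frac{3 x}{64} dy = \frac{3 x^{2}}{64}
for 0 < x < 4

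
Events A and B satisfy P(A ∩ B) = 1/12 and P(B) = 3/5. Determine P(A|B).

P(A|B) = P(A ∩ B) / P(B)
= (1/12) / (3/5)
= 5/36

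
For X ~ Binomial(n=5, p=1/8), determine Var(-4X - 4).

For X ~ Binomial(n=5, p=1/8):
Var(X) = \frac{35}{64}
Var(-4X - 4) = (-4)² × Var(X) = 16 × \frac{35}{64} = \frac{35}{4}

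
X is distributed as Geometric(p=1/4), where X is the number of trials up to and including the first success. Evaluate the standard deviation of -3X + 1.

For X ~ Geometric(p=1/4), where X is the number of trials up to and including the first success:
Var(X) = 12
SD(X) = √(Var(X)) = √(12) = 2 \sqrt{3}
SD(-3X + 1) = |-3| × SD(X) = 3 × 2 \sqrt{3} = 6 \sqrt{3}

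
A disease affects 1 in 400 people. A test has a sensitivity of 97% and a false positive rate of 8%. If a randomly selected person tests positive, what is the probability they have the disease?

Let D = the rare event, + = positive/flagged.
P(D) = 1/400
P(+|D) = 97/100
P(+|D') = 8/100 = 2/25
P(+) = P(+|D)P(D) + P(+|D')P(D')
     = \frac{97}{100} × \frac{1}{400} + \frac{2}{25} × \frac{399}{400}
     = \frac{3289}{40000}
P(D|+) = P(+|D)P(D)/P(+) = \frac{97}{3289}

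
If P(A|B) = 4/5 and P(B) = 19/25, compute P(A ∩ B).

By definition, P(A|B) = P(A ∩ B) / P(B)
So P(A ∩ B) = P(A|B) × P(B)
= 4/5 × 19/25
= 76/125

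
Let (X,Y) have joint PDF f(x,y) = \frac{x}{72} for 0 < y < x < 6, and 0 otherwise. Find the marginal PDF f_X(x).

f_X(x) = ∫_0^x \frac{x}{72} dy = \frac{x^{2}}{72}
for 0 < x < 6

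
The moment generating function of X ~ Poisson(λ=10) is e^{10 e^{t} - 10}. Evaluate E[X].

To find E[X], compute M^(1)(0):
M^(1)(t) = 10 e^{t} e^{10 e^{t} - 10}
M^(1)(0) = 10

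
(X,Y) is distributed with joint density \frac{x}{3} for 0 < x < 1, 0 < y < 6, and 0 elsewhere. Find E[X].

f_X(x) = ∫_0^6 \frac{x}{3} dy = 2 x
E[X] = ∫_0^1 x × (2 x) dx = \frac{2}{3}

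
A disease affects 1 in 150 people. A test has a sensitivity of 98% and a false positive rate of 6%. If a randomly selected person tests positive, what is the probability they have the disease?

Let D = the rare event, + = positive/flagged.
P(D) = 1/150
P(+|D) = 98/100 = 49/50
P(+|D') = 6/100 = 3/50
P(+) = P(+|D)P(D) + P(+|D')P(D')
     = \frac{49}{50} × \frac{1}{150} + \frac{3}{50} × \frac{149}{150}
     = \frac{124}{1875}
P(D|+) = P(+|D)P(D)/P(+) = \frac{49}{496}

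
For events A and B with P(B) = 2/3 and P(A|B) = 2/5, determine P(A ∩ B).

By definition, P(A|B) = P(A ∩ B) / P(B)
So P(A ∩ B) = P(A|B) × P(B)
= 2/5 × 2/3
= 4/15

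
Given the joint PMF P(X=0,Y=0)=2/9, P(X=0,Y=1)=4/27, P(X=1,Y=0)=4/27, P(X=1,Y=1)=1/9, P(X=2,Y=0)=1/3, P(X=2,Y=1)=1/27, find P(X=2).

P(X=2) = P(X=2,Y=0) + P(X=2,Y=1)
= 1/3 + 1/27
= 10/27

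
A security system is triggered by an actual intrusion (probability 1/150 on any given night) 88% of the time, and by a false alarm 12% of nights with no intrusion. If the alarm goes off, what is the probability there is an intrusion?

Let D = the rare event, + = positive/flagged.
P(D) = 1/150
P(+|D) = 88/100 = 22/25
P(+|D') = 12/100 = 3/25
P(+) = P(+|D)P(D) + P(+|D')P(D')
     = \frac{22}{25} × \frac{1}{150} + \frac{3}{25} × \frac{149}{150}
     = \frac{469}{3750}
P(D|+) = P(+|D)P(D)/P(+) = \frac{22}{469}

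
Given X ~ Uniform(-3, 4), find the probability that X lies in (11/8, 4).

P(11/8 < X < 4) = ∫_{11/8}^{4} f(x) dx
where f(x) = \frac{1}{7}
= \frac{3}{8}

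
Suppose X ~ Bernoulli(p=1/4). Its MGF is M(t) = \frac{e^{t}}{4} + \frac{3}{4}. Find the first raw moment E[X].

To find E[X], compute M^(1)(0):
M^(1)(t) = \frac{e^{t}}{4}
M^(1)(0) = \frac{1}{4}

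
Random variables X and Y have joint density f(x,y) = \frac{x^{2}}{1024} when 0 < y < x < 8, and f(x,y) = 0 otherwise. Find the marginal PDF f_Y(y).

f_Y(y) = ∫_y^8 \frac{x^{2}}{1024} dx = \frac{1}{6} - \frac{y^{3}}{3072}
for 0 < y < 8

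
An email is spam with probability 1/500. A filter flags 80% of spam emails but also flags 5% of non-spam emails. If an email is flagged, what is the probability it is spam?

Let D = the rare event, + = positive/flagged.
P(D) = 1/500
P(+|D) = 80/100 = 4/5
P(+|D') = 5/100 = 1/20
P(+) = P(+|D)P(D) + P(+|D')P(D')
     = \frac{4}{5} × \frac{1}{500} + \frac{1}{20} × \frac{499}{500}
     = \frac{103}{2000}
P(D|+) = P(+|D)P(D)/P(+) = \frac{16}{515}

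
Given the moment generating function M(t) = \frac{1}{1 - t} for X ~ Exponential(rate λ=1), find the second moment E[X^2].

To find E[X^2], compute M^(2)(0):
M^(1)(t) = \frac{1}{\left(1 - t\right)^{2}}
M^(2)(t) = \frac{2}{\left(1 - t\right)^{3}}
M^(2)(0) = 2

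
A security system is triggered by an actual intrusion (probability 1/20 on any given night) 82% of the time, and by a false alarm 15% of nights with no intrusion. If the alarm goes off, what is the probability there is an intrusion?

Let D = the rare event, + = positive/flagged.
P(D) = 1/20
P(+|D) = 82/100 = 41/50
P(+|D') = 15/100 = 3/20
P(+) = P(+|D)P(D) + P(+|D')P(D')
     = \frac{41}{50} × \frac{1}{20} + \frac{3}{20} × \frac{19}{20}
     = \frac{367}{2000}
P(D|+) = P(+|D)P(D)/P(+) = \frac{82}{367}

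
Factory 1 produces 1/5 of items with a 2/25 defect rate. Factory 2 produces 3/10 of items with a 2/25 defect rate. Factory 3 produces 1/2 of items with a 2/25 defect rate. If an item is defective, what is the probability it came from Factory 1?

Using Bayes' theorem:
P(F1) = 1/5, P(D|F1) = 2/25
P(F2) = 3/10, P(D|F2) = 2/25
P(F3) = 1/2, P(D|F3) = 2/25
P(D) = P(D|F1)P(F1) + P(D|F2)P(F2) + P(D|F3)P(F3)
     = \frac{2}{25}
P(F1|D) = P(D|F1)P(F1) / P(D)
= \frac{1}{5}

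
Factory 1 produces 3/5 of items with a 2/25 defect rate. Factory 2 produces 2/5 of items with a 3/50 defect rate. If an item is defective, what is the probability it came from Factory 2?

Using Bayes' theorem:
P(F1) = 3/5, P(D|F1) = 2/25
P(F2) = 2/5, P(D|F2) = 3/50
P(D) = P(D|F1)P(F1) + P(D|F2)P(F2)
     = \frac{9}{125}
P(F2|D) = P(D|F2)P(F2) / P(D)
= \frac{1}{3}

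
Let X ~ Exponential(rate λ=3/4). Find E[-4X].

For X ~ Exponential(rate λ=3/4):
E[X] = \frac{4}{3}
E[-4X] = -4 × E[X] + 0 = - \frac{16}{3}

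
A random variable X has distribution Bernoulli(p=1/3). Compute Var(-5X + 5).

For X ~ Bernoulli(p=1/3):
Var(X) = \frac{2}{9}
Var(-5X + 5) = (-5)² × Var(X) = 25 × \frac{2}{9} = \frac{50}{9}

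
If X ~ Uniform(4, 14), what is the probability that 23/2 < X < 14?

P(23/2 < X < 14) = ∫_{23/2}^{14} f(x) dx
where f(x) = \frac{1}{10}
= \frac{1}{4}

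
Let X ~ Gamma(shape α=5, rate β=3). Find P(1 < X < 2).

P(1 < X < 2) = ∫_{1}^{2} f(x) dx
where f(x) = \frac{81 x^{4} e^{- 3 x}}{8}
= \frac{-920 + 131 e^{3}}{8 e^{6}}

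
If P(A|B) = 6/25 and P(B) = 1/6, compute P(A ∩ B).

By definition, P(A|B) = P(A ∩ B) / P(B)
So P(A ∩ B) = P(A|B) × P(B)
= 6/25 × 1/6
= 1/25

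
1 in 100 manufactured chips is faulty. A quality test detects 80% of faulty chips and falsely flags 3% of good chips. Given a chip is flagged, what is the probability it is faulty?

Let D = the rare event, + = positive/flagged.
P(D) = 1/100
P(+|D) = 80/100 = 4/5
P(+|D') = 3/100
P(+) = P(+|D)P(D) + P(+|D')P(D')
     = \frac{4}{5} × \frac{1}{100} + \frac{3}{100} × \frac{99}{100}
     = \frac{377}{10000}
P(D|+) = P(+|D)P(D)/P(+) = \frac{80}{377}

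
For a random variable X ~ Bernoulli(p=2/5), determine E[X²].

Using the identity E[X²] = Var(X) + (E[X])²:
E[X] = \frac{2}{5}
Var(X) = \frac{6}{25}
E[X²] = \frac{6}{25} + (\frac{2}{5})²
= \frac{2}{5}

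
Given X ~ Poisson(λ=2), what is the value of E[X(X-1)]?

E[X(X-1)] = E[X² - X] = E[X²] - E[X]
E[X] = 2
E[X²] = Var(X) + (E[X])² = 2 + (2)² = 6
E[X(X-1)] = 6 - 2 = 4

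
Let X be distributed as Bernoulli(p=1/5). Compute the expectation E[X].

For X ~ Bernoulli(p=1/5), the expected value is:
E[X] = \frac{1}{5}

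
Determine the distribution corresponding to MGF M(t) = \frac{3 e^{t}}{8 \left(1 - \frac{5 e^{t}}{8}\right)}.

The MGF M(t) = \frac{3 e^{t}}{8 \left(1 - \frac{5 e^{t}}{8}\right)} is the standard form for the Geometric distribution.
Comparing with the known MGF formula identifies: Geometric(p=3/8), X = trial number of first success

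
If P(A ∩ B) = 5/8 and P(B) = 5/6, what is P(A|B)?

P(A|B) = P(A ∩ B) / P(B)
= (5/8) / (5/6)
= 3/4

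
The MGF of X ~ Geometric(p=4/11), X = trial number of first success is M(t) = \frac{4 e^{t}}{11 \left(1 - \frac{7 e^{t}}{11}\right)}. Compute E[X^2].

To find E[X^2], compute M^(2)(0):
M^(1)(t) = \frac{4 e^{t}}{11 \left(1 - \frac{7 e^{t}}{11}\right)} + \frac{28 e^{2 t}}{121 \left(1 - \frac{7 e^{t}}{11}\right)^{2}}
M^(2)(t) = \frac{4 e^{t}}{11 \left(1 - \frac{7 e^{t}}{11}\right)} + \frac{84 e^{2 t}}{121 \left(1 - \frac{7 e^{t}}{11}\right)^{2}} + \frac{392 e^{3 t}}{1331 \left(1 - \frac{7 e^{t}}{11}\right)^{3}}
M^(2)(0) = \frac{99}{8}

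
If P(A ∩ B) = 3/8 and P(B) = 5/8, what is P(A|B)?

P(A|B) = P(A ∩ B) / P(B)
= (3/8) / (5/8)
= 3/5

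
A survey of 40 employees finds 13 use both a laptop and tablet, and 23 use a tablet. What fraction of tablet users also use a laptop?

P(A ∩ B) = 13/40
P(B) = 23/40
P(A|B) = P(A ∩ B) / P(B) = (13/40) / (23/40) = 13/23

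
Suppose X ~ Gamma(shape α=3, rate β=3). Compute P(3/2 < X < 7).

P(3/2 < X < 7) = ∫_{3/2}^{7} f(x) dx
where f(x) = \frac{27 x^{2} e^{- 3 x}}{2}
= - \frac{485}{2 e^{21}} + \frac{125}{8 e^{\frac{9}{2}}}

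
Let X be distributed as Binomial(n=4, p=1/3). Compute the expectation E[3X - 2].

For X ~ Binomial(n=4, p=1/3):
E[X] = \frac{4}{3}
E[3X - 2] = 3 × E[X] - 2 = 2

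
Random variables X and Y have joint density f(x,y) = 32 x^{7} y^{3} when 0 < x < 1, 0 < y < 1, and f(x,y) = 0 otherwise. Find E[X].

E[X] = ∫_0^1 ∫_0^1 x × f(x,y) dy dx
= ∫_0^1 ∫_0^1 x × (32 x^{7} y^{3}) dy dx
= \frac{8}{9}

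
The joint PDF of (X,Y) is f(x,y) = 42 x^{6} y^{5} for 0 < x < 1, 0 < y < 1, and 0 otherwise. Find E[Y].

E[Y] = ∫_0^1 ∫_0^1 y × f(x,y) dx dy
= \frac{6}{7}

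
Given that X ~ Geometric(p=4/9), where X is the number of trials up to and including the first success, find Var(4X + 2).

For X ~ Geometric(p=4/9), where X is the number of trials up to and including the first success:
Var(X) = \frac{45}{16}
Var(4X + 2) = (4)² × Var(X) = 16 × \frac{45}{16} = 45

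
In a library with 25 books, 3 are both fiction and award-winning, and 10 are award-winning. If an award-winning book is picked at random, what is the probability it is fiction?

P(A ∩ B) = 3/25
P(B) = 10/25 = 2/5
P(A|B) = P(A ∩ B) / P(B) = (3/25) / (2/5) = 3/10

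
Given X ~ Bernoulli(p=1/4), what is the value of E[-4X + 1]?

For X ~ Bernoulli(p=1/4):
E[X] = \frac{1}{4}
E[-4X + 1] = -4 × E[X] + 1 = 0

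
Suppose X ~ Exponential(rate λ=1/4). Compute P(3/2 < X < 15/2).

P(3/2 < X < 15/2) = ∫_{3/2}^{15/2} f(x) dx
where f(x) = \frac{e^{- \frac{x}{4}}}{4}
= - \frac{1 - e^{\frac{3}{2}}}{e^{\frac{15}{8}}}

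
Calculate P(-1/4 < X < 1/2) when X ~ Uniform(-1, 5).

P(-1/4 < X < 1/2) = ∫_{-1/4}^{1/2} f(x) dx
where f(x) = \frac{1}{6}
= \frac{1}{8}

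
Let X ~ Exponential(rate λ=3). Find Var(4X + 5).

For X ~ Exponential(rate λ=3):
Var(X) = \frac{1}{9}
Var(4X + 5) = (4)² × Var(X) = 16 × \frac{1}{9} = \frac{16}{9}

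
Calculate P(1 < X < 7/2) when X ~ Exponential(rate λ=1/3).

P(1 < X < 7/2) = ∫_{1}^{7/2} f(x) dx
where f(x) = \frac{e^{- \frac{x}{3}}}{3}
= - \frac{1}{e^{\frac{7}{6}}} + e^{- \frac{1}{3}}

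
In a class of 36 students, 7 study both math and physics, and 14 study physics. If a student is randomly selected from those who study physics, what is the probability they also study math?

P(A ∩ B) = 7/36
P(B) = 14/36 = 7/18
P(A|B) = P(A ∩ B) / P(B) = (7/36) / (7/18) = 1/2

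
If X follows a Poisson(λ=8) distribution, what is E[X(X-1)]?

E[X(X-1)] = E[X² - X] = E[X²] - E[X]
E[X] = 8
E[X²] = Var(X) + (E[X])² = 8 + (8)² = 72
E[X(X-1)] = 72 - 8 = 64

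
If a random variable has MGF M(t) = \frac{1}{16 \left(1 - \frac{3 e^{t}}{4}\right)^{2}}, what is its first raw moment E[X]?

To find E[X], compute M^(1)(0):
M^(1)(t) = \frac{3 e^{t}}{32 \left(1 - \frac{3 e^{t}}{4}\right)^{3}}
M^(1)(0) = 6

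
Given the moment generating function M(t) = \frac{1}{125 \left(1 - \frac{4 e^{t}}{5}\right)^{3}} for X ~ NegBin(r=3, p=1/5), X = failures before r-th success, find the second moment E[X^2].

To find E[X^2], compute M^(2)(0):
M^(1)(t) = \frac{12 e^{t}}{625 \left(1 - \frac{4 e^{t}}{5}\right)^{4}}
M^(2)(t) = \frac{12 e^{t}}{625 \left(1 - \frac{4 e^{t}}{5}\right)^{4}} + \frac{192 e^{2 t}}{3125 \left(1 - \frac{4 e^{t}}{5}\right)^{5}}
M^(2)(0) = 204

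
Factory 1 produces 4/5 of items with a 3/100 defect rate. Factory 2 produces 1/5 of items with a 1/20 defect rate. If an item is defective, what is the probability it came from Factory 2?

Using Bayes' theorem:
P(F1) = 4/5, P(D|F1) = 3/100
P(F2) = 1/5, P(D|F2) = 1/20
P(D) = P(D|F1)P(F1) + P(D|F2)P(F2)
     = \frac{17}{500}
P(F2|D) = P(D|F2)P(F2) / P(D)
= \frac{5}{17}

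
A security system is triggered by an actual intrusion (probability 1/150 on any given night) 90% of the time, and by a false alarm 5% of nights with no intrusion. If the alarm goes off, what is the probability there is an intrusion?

Let D = the rare event, + = positive/flagged.
P(D) = 1/150
P(+|D) = 90/100 = 9/10
P(+|D') = 5/100 = 1/20
P(+) = P(+|D)P(D) + P(+|D')P(D')
     = \frac{9}{10} × \frac{1}{150} + \frac{1}{20} × \frac{149}{150}
     = \frac{167}{3000}
P(D|+) = P(+|D)P(D)/P(+) = \frac{18}{167}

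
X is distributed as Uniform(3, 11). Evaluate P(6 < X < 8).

P(6 < X < 8) = ∫_{6}^{8} f(x) dx
where f(x) = \frac{1}{8}
= \frac{1}{4}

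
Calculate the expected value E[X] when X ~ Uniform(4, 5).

For X ~ Uniform(4, 5), the expected value is:
E[X] = \frac{9}{2}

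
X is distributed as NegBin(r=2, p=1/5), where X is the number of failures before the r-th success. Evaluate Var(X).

For X ~ NegBin(r=2, p=1/5), where X is the number of failures before the r-th success:
Var(X) = 40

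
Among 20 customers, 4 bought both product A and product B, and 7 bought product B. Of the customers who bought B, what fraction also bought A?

P(A ∩ B) = 4/20 = 1/5
P(B) = 7/20
P(A|B) = P(A ∩ B) / P(B) = (1/5) / (7/20) = 4/7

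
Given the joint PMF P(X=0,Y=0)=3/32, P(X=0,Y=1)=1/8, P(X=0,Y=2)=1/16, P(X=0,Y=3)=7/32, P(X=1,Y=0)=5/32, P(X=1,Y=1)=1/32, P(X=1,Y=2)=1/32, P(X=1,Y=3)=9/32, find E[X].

First find marginal of X:
P(X=0) = 1/2
P(X=1) = 1/2
E[X] = 0 × 1/2 + 1 × 1/2 = 1/2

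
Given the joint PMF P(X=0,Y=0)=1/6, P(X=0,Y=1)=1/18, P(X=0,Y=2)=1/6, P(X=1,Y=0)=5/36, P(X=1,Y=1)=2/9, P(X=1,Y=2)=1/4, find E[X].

First find marginal of X:
P(X=0) = 7/18
P(X=1) = 11/18
E[X] = 0 × 7/18 + 1 × 11/18 = 11/18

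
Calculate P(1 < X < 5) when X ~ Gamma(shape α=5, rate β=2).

P(1 < X < 5) = ∫_{1}^{5} f(x) dx
where f(x) = \frac{4 x^{4} e^{- 2 x}}{3}
= \frac{-1933 + 21 e^{8}}{3 e^{10}}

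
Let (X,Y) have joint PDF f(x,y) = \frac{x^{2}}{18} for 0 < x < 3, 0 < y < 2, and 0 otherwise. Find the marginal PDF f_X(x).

f_X(x) = ∫_0^2 f(x,y) dy
= ∫_0^2 \frac{x^{2}}{18} dy
= \frac{x^{2}}{9} for 0 < x < 3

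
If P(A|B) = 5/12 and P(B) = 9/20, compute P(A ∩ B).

By definition, P(A|B) = P(A ∩ B) / P(B)
So P(A ∩ B) = P(A|B) × P(B)
= 5/12 × 9/20
= 3/16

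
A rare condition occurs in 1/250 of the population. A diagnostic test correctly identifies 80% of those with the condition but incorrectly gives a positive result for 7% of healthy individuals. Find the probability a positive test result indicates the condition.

Let D = the rare event, + = positive/flagged.
P(D) = 1/250
P(+|D) = 80/100 = 4/5
P(+|D') = 7/100
P(+) = P(+|D)P(D) + P(+|D')P(D')
     = \frac{4}{5} × \frac{1}{250} + \frac{7}{100} × \frac{249}{250}
     = \frac{1823}{25000}
P(D|+) = P(+|D)P(D)/P(+) = \frac{80}{1823}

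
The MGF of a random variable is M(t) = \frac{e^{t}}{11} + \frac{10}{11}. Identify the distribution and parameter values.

The MGF M(t) = \frac{e^{t}}{11} + \frac{10}{11} is the standard form for the Bernoulli distribution.
Comparing with the known MGF formula identifies: Bernoulli(p=1/11)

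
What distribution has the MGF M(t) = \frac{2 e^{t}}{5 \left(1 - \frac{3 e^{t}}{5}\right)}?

The MGF M(t) = \frac{2 e^{t}}{5 \left(1 - \frac{3 e^{t}}{5}\right)} is the standard form for the Geometric distribution.
Comparing with the known MGF formula identifies: Geometric(p=2/5), X = trial number of first success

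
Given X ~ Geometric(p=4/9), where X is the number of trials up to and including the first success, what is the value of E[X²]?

Using the identity E[X²] = Var(X) + (E[X])²:
E[X] = \frac{9}{4}
Var(X) = \frac{45}{16}
E[X²] = \frac{45}{16} + (\frac{9}{4})²
= \frac{63}{8}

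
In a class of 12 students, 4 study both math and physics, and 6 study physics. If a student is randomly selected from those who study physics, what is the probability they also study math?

P(A ∩ B) = 4/12 = 1/3
P(B) = 6/12 = 1/2
P(A|B) = P(A ∩ B) / P(B) = (1/3) / (1/2) = 2/3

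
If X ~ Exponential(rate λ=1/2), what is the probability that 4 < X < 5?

P(4 < X < 5) = ∫_{4}^{5} f(x) dx
where f(x) = \frac{e^{- \frac{x}{2}}}{2}
= - \frac{1}{e^{\frac{5}{2}}} + e^{-2}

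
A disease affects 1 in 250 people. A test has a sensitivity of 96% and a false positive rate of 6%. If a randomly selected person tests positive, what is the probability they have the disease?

Let D = the rare event, + = positive/flagged.
P(D) = 1/250
P(+|D) = 96/100 = 24/25
P(+|D') = 6/100 = 3/50
P(+) = P(+|D)P(D) + P(+|D')P(D')
     = \frac{24}{25} × \frac{1}{250} + \frac{3}{50} × \frac{249}{250}
     = \frac{159}{2500}
P(D|+) = P(+|D)P(D)/P(+) = \frac{16}{265}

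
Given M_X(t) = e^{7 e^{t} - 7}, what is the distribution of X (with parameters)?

The MGF M(t) = e^{7 e^{t} - 7} is the standard form for the Poisson distribution.
Comparing with the known MGF formula identifies: Poisson(λ=7)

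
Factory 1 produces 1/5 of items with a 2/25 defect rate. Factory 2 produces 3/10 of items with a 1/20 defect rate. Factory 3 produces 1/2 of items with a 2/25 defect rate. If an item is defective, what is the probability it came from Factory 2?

Using Bayes' theorem:
P(F1) = 1/5, P(D|F1) = 2/25
P(F2) = 3/10, P(D|F2) = 1/20
P(F3) = 1/2, P(D|F3) = 2/25
P(D) = P(D|F1)P(F1) + P(D|F2)P(F2) + P(D|F3)P(F3)
     = \frac{71}{1000}
P(F2|D) = P(D|F2)P(F2) / P(D)
= \frac{15}{71}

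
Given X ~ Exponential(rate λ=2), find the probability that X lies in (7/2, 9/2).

P(7/2 < X < 9/2) = ∫_{7/2}^{9/2} f(x) dx
where f(x) = 2 e^{- 2 x}
= - \frac{1 - e^{2}}{e^{9}}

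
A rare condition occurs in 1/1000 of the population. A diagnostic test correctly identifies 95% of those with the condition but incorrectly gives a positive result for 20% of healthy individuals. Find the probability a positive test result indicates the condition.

Let D = the rare event, + = positive/flagged.
P(D) = 1/1000
P(+|D) = 95/100 = 19/20
P(+|D') = 20/100 = 1/5
P(+) = P(+|D)P(D) + P(+|D')P(D')
     = \frac{19}{20} × \frac{1}{1000} + \frac{1}{5} × \frac{999}{1000}
     = \frac{803}{4000}
P(D|+) = P(+|D)P(D)/P(+) = \frac{19}{4015}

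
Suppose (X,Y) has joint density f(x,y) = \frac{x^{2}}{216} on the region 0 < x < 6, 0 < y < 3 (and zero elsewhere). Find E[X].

f_X(x) = ∫_0^3 \frac{x^{2}}{216} dy = \frac{x^{2}}{72}
E[X] = ∫_0^6 x × (\frac{x^{2}}{72}) dx = \frac{9}{2}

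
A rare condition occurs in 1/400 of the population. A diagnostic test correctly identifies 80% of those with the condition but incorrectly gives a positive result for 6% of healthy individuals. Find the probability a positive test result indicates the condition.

Let D = the rare event, + = positive/flagged.
P(D) = 1/400
P(+|D) = 80/100 = 4/5
P(+|D') = 6/100 = 3/50
P(+) = P(+|D)P(D) + P(+|D')P(D')
     = \frac{4}{5} × \frac{1}{400} + \frac{3}{50} × \frac{399}{400}
     = \frac{1237}{20000}
P(D|+) = P(+|D)P(D)/P(+) = \frac{40}{1237}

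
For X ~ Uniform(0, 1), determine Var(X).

For X ~ Uniform(0, 1):
Var(X) = \frac{1}{12}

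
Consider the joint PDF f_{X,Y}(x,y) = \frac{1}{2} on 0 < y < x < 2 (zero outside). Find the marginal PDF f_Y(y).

f_Y(y) = ∫_y^2 \frac{1}{2} dx = 1 - \frac{y}{2}
for 0 < y < 2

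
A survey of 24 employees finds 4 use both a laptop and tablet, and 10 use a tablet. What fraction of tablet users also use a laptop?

P(A ∩ B) = 4/24 = 1/6
P(B) = 10/24 = 5/12
P(A|B) = P(A ∩ B) / P(B) = (1/6) / (5/12) = 2/5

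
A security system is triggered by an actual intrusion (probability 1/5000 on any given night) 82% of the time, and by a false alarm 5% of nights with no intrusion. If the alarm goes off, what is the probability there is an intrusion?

Let D = the rare event, + = positive/flagged.
P(D) = 1/5000
P(+|D) = 82/100 = 41/50
P(+|D') = 5/100 = 1/20
P(+) = P(+|D)P(D) + P(+|D')P(D')
     = \frac{41}{50} × \frac{1}{5000} + \frac{1}{20} × \frac{4999}{5000}
     = \frac{25077}{500000}
P(D|+) = P(+|D)P(D)/P(+) = \frac{82}{25077}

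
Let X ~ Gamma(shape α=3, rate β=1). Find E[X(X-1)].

E[X(X-1)] = E[X² - X] = E[X²] - E[X]
E[X] = 3
E[X²] = Var(X) + (E[X])² = 3 + (3)² = 12
E[X(X-1)] = 12 - 3 = 9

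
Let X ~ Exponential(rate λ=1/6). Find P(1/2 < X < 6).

P(1/2 < X < 6) = ∫_{1/2}^{6} f(x) dx
where f(x) = \frac{e^{- \frac{x}{6}}}{6}
= - \frac{1}{e} + e^{- \frac{1}{12}}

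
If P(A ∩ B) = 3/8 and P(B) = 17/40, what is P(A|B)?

P(A|B) = P(A ∩ B) / P(B)
= (3/8) / (17/40)
= 15/17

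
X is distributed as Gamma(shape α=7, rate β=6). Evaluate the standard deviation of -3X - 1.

For X ~ Gamma(shape α=7, rate β=6):
Var(X) = \frac{7}{36}
SD(X) = √(Var(X)) = √(\frac{7}{36}) = \frac{\sqrt{7}}{6}
SD(-3X - 1) = |-3| × SD(X) = 3 × \frac{\sqrt{7}}{6} = \frac{\sqrt{7}}{2}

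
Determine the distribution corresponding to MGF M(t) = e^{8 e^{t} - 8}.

The MGF M(t) = e^{8 e^{t} - 8} is the standard form for the Poisson distribution.
Comparing with the known MGF formula identifies: Poisson(λ=8)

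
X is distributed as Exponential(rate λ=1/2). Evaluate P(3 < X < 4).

P(3 < X < 4) = ∫_{3}^{4} f(x) dx
where f(x) = \frac{e^{- \frac{x}{2}}}{2}
= - \frac{1}{e^{2}} + e^{- \frac{3}{2}}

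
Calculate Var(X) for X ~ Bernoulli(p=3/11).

For X ~ Bernoulli(p=3/11):
Var(X) = \frac{24}{121}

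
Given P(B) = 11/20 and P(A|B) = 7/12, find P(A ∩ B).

By definition, P(A|B) = P(A ∩ B) / P(B)
So P(A ∩ B) = P(A|B) × P(B)
= 7/12 × 11/20
= 77/240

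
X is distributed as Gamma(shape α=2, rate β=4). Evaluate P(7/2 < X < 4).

P(7/2 < X < 4) = ∫_{7/2}^{4} f(x) dx
where f(x) = 16 x e^{- 4 x}
= \frac{-17 + 15 e^{2}}{e^{16}}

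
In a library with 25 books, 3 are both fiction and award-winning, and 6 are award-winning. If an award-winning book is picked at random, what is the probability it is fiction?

P(A ∩ B) = 3/25
P(B) = 6/25
P(A|B) = P(A ∩ B) / P(B) = (3/25) / (6/25) = 1/2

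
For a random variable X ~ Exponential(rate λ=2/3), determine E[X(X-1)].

E[X(X-1)] = E[X² - X] = E[X²] - E[X]
E[X] = \frac{3}{2}
E[X²] = Var(X) + (E[X])² = \frac{9}{4} + (\frac{3}{2})² = \frac{9}{2}
E[X(X-1)] = \frac{9}{2} - \frac{3}{2} = 3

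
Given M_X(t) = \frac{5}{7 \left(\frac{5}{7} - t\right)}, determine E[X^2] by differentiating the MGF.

To find E[X^2], compute M^(2)(0):
M^(1)(t) = \frac{5}{7 \left(\frac{5}{7} - t\right)^{2}}
M^(2)(t) = \frac{10}{7 \left(\frac{5}{7} - t\right)^{3}}
M^(2)(0) = \frac{98}{25}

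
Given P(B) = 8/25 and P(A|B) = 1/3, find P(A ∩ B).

By definition, P(A|B) = P(A ∩ B) / P(B)
So P(A ∩ B) = P(A|B) × P(B)
= 1/3 × 8/25
= 8/75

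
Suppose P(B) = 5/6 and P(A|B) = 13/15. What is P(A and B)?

By definition, P(A|B) = P(A ∩ B) / P(B)
So P(A ∩ B) = P(A|B) × P(B)
= 13/15 × 5/6
= 13/18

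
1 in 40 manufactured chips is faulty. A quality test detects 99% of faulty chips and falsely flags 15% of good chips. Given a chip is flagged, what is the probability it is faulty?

Let D = the rare event, + = positive/flagged.
P(D) = 1/40
P(+|D) = 99/100
P(+|D') = 15/100 = 3/20
P(+) = P(+|D)P(D) + P(+|D')P(D')
     = \frac{99}{100} × \frac{1}{40} + \frac{3}{20} × \frac{39}{40}
     = \frac{171}{1000}
P(D|+) = P(+|D)P(D)/P(+) = \frac{11}{76}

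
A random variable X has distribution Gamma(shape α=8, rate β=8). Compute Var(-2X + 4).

For X ~ Gamma(shape α=8, rate β=8):
Var(X) = \frac{1}{8}
Var(-2X + 4) = (-2)² × Var(X) = 4 × \frac{1}{8} = \frac{1}{2}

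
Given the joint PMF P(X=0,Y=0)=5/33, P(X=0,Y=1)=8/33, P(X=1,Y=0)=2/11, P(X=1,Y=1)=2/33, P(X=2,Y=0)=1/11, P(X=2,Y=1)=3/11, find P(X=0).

P(X=0) = P(X=0,Y=0) + P(X=0,Y=1)
= 5/33 + 8/33
= 13/33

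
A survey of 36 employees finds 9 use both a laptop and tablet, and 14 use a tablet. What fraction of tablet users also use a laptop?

P(A ∩ B) = 9/36 = 1/4
P(B) = 14/36 = 7/18
P(A|B) = P(A ∩ B) / P(B) = (1/4) / (7/18) = 9/14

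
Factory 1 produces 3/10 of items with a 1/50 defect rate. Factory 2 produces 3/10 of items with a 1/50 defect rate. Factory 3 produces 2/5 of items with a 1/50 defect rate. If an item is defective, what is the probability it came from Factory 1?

Using Bayes' theorem:
P(F1) = 3/10, P(D|F1) = 1/50
P(F2) = 3/10, P(D|F2) = 1/50
P(F3) = 2/5, P(D|F3) = 1/50
P(D) = P(D|F1)P(F1) + P(D|F2)P(F2) + P(D|F3)P(F3)
     = \frac{1}{50}
P(F1|D) = P(D|F1)P(F1) / P(D)
= \frac{3}{10}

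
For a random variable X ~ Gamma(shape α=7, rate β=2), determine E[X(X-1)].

E[X(X-1)] = E[X² - X] = E[X²] - E[X]
E[X] = \frac{7}{2}
E[X²] = Var(X) + (E[X])² = \frac{7}{4} + (\frac{7}{2})² = 14
E[X(X-1)] = 14 - \frac{7}{2} = \frac{21}{2}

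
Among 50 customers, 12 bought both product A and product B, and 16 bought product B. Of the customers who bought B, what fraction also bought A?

P(A ∩ B) = 12/50 = 6/25
P(B) = 16/50 = 8/25
P(A|B) = P(A ∩ B) / P(B) = (6/25) / (8/25) = 3/4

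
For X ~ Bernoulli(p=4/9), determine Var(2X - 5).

For X ~ Bernoulli(p=4/9):
Var(X) = \frac{20}{81}
Var(2X - 5) = (2)² × Var(X) = 4 × \frac{20}{81} = \frac{80}{81}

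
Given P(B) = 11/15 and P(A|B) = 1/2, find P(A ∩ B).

By definition, P(A|B) = P(A ∩ B) / P(B)
So P(A ∩ B) = P(A|B) × P(B)
= 1/2 × 11/15
= 11/30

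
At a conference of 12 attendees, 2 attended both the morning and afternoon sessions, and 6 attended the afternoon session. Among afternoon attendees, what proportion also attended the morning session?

P(A ∩ B) = 2/12 = 1/6
P(B) = 6/12 = 1/2
P(A|B) = P(A ∩ B) / P(B) = (1/6) / (1/2) = 1/3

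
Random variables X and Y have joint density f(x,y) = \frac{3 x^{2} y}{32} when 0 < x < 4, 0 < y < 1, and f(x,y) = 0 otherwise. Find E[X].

f_X(x) = ∫_0^1 \frac{3 x^{2} y}{32} dy = \frac{3 x^{2}}{64}
E[X] = ∫_0^4 x × (\frac{3 x^{2}}{64}) dx = 3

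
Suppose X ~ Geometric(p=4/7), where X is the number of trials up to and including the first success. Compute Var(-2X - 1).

For X ~ Geometric(p=4/7), where X is the number of trials up to and including the first success:
Var(X) = \frac{21}{16}
Var(-2X - 1) = (-2)² × Var(X) = 4 × \frac{21}{16} = \frac{21}{4}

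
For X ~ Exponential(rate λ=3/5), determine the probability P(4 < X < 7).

P(4 < X < 7) = ∫_{4}^{7} f(x) dx
where f(x) = \frac{3 e^{- \frac{3 x}{5}}}{5}
= - \frac{1 - e^{\frac{9}{5}}}{e^{\frac{21}{5}}}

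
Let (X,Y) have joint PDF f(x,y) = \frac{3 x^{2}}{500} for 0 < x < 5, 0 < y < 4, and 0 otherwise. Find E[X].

f_X(x) = ∫_0^4 \frac{3 x^{2}}{500} dy = \frac{3 x^{2}}{125}
E[X] = ∫_0^5 x × (\frac{3 x^{2}}{125}) dx = \frac{15}{4}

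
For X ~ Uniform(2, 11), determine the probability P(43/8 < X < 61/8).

P(43/8 < X < 61/8) = ∫_{43/8}^{61/8} f(x) dx
where f(x) = \frac{1}{9}
= \frac{1}{4}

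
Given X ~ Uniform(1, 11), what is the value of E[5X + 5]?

For X ~ Uniform(1, 11):
E[X] = 6
E[5X + 5] = 5 × E[X] + 5 = 35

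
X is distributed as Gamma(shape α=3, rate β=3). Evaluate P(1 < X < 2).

P(1 < X < 2) = ∫_{1}^{2} f(x) dx
where f(x) = \frac{27 x^{2} e^{- 3 x}}{2}
= \frac{-50 + 17 e^{3}}{2 e^{6}}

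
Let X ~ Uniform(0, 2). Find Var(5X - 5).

For X ~ Uniform(0, 2):
Var(X) = \frac{1}{3}
Var(5X - 5) = (5)² × Var(X) = 25 × \frac{1}{3} = \frac{25}{3}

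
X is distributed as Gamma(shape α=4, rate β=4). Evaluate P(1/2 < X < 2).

P(1/2 < X < 2) = ∫_{1/2}^{2} f(x) dx
where f(x) = \frac{128 x^{3} e^{- 4 x}}{3}
= \frac{-379 + 19 e^{6}}{3 e^{8}}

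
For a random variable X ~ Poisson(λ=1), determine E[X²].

Using the identity E[X²] = Var(X) + (E[X])²:
E[X] = 1
Var(X) = 1
E[X²] = 1 + (1)²
= 2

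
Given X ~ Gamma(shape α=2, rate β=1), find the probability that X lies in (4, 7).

P(4 < X < 7) = ∫_{4}^{7} f(x) dx
where f(x) = x e^{- x}
= \frac{-8 + 5 e^{3}}{e^{7}}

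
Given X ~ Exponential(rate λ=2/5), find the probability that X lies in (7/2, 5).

P(7/2 < X < 5) = ∫_{7/2}^{5} f(x) dx
where f(x) = \frac{2 e^{- \frac{2 x}{5}}}{5}
= - \frac{1}{e^{2}} + e^{- \frac{7}{5}}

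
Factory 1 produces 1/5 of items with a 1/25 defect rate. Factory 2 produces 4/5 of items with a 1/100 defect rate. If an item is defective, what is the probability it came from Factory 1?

Using Bayes' theorem:
P(F1) = 1/5, P(D|F1) = 1/25
P(F2) = 4/5, P(D|F2) = 1/100
P(D) = P(D|F1)P(F1) + P(D|F2)P(F2)
     = \frac{2}{125}
P(F1|D) = P(D|F1)P(F1) / P(D)
= \frac{1}{2}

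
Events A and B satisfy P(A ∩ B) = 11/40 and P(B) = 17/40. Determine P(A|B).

P(A|B) = P(A ∩ B) / P(B)
= (11/40) / (17/40)
= 11/17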